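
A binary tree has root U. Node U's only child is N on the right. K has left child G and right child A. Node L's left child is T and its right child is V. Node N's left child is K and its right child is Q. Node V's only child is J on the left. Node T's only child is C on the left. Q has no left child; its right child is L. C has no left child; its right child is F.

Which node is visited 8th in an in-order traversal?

In-order visits the left subtree, then the node, then the right subtree.
At U: no left child.
Visit U.
At U: go right to N.
  At N: go left to K.
    At K: go left to G.
      G is a leaf — visit G.
    Visit K.
    At K: go right to A.
      A is a leaf — visit A.
  Visit N.
  At N: go right to Q.
    At Q: no left child.
    Visit Q.
    At Q: go right to L.
      At L: go left to T.
        At T: go left to C.
          At C: no left child.
          Visit C.
          At C: go right to F.
            F is a leaf — visit F.
        Visit T.
        At T: no right child.
      Visit L.
      At L: go right to V.
        At V: go left to J.
          J is a leaf — visit J.
        Visit V.
        At V: no right child.
Full in-order sequence: U, G, K, A, N, Q, C, F, T, L, J, V.

F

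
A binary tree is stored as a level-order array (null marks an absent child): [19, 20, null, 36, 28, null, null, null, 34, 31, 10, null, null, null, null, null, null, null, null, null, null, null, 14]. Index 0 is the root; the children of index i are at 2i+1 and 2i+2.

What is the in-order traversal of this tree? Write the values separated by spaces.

36 34 20 31 28 10 14 19

In-order visits the left subtree, then the node, then the right subtree.
At 19: go left to 20.
  At 20: go left to 36.
    At 36: no left child.
    Visit 36.
    At 36: go right to 34.
      34 is a leaf — visit 34.
  Visit 20.
  At 20: go right to 28.
    At 28: go left to 31.
      31 is a leaf — visit 31.
    Visit 28.
    At 28: go right to 10.
      At 10: no left child.
      Visit 10.
      At 10: go right to 14.
        14 is a leaf — visit 14.
Visit 19.
At 19: no right child.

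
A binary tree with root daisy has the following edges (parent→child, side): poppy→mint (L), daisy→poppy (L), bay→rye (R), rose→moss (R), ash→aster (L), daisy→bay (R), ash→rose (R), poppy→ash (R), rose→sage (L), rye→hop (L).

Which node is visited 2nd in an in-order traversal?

In-order visits the left subtree, then the node, then the right subtree.
At daisy: go left to poppy.
  At poppy: go left to mint.
    mint is a leaf — visit mint.
  Visit poppy.
  At poppy: go right to ash.
    At ash: go left to aster.
      aster is a leaf — visit aster.
    Visit ash.
    At ash: go right to rose.
      At rose: go left to sage.
        sage is a leaf — visit sage.
      Visit rose.
      At rose: go right to moss.
        moss is a leaf — visit moss.
Visit daisy.
At daisy: go right to bay.
  At bay: no left child.
  Visit bay.
  At bay: go right to rye.
    At rye: go left to hop.
      hop is a leaf — visit hop.
    Visit rye.
    At rye: no right child.
Full in-order sequence: mint, poppy, aster, ash, sage, rose, moss, daisy, bay, hop, rye.

poppy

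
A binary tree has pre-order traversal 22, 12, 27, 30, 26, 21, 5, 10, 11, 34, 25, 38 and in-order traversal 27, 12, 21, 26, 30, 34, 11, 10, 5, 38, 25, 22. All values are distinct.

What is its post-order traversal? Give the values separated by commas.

The first element of pre-order is the root; it splits in-order into left and right subtrees.
Root 22: left subtree has 11 nodes {27, 12, 21, 26, 30, 34, 11, 10, 5, 38, 25}, right has 0 { }.
  Root 12: left subtree has 1 node {27}, right has 9 {21, 26, 30, 34, 11, 10, 5, 38, 25}.
    Root 30: left subtree has 2 nodes {21, 26}, right has 6 {34, 11, 10, 5, 38, 25}.
      Root 26: left subtree has 1 node {21}, right has 0 { }.
      Root 5: left subtree has 3 nodes {34, 11, 10}, right has 2 {38, 25}.
        Root 10: left subtree has 2 nodes {34, 11}, right has 0 { }.
          Root 11: left subtree has 1 node {34}, right has 0 { }.
        Root 25: left subtree has 1 node {38}, right has 0 { }.

27, 21, 26, 34, 11, 10, 38, 25, 5, 30, 12, 22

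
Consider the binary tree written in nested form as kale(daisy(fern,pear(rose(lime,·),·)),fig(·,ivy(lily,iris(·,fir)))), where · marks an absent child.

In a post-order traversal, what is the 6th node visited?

lily

Post-order visits the left subtree, then the right subtree, then the node.
At kale: go left to daisy.
  At daisy: go left to fern.
    fern is a leaf — visit fern.
  At daisy: go right to pear.
    At pear: go left to rose.
      At rose: go left to lime.
        lime is a leaf — visit lime.
      At rose: no right child.
      Visit rose.
    At pear: no right child.
    Visit pear.
  Visit daisy.
At kale: go right to fig.
  At fig: no left child.
  At fig: go right to ivy.
    At ivy: go left to lily.
      lily is a leaf — visit lily.
    At ivy: go right to iris.
      At iris: no left child.
      At iris: go right to fir.
        fir is a leaf — visit fir.
      Visit iris.
    Visit ivy.
  Visit fig.
Visit kale.
Full post-order sequence: fern, lime, rose, pear, daisy, lily, fir, iris, ivy, fig, kale.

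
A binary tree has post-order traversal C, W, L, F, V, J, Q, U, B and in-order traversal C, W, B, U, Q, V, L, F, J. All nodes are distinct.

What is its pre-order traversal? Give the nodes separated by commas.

B, W, C, U, Q, J, V, F, L

The last element of post-order is the root; it splits in-order into left and right subtrees.
Root B: left subtree has 2 nodes {C, W}, right has 6 {U, Q, V, L, F, J}.
  Root W: left subtree has 1 node {C}, right has 0 { }.
  Root U: left subtree has 0 nodes { }, right has 5 {Q, V, L, F, J}.
    Root Q: left subtree has 0 nodes { }, right has 4 {V, L, F, J}.
      Root J: left subtree has 3 nodes {V, L, F}, right has 0 { }.
        Root V: left subtree has 0 nodes { }, right has 2 {L, F}.
          Root F: left subtree has 1 node {L}, right has 0 { }.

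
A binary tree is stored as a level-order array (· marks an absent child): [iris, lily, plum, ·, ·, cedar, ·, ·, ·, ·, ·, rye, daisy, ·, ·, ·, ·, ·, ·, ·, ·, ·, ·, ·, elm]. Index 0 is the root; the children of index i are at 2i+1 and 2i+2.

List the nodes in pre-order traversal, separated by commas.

Pre-order visits the node, then its left subtree, then its right subtree.
Visit iris.
At iris: go left to lily.
  lily is a leaf — visit lily.
At iris: go right to plum.
  Visit plum.
  At plum: go left to cedar.
    Visit cedar.
    At cedar: go left to rye.
      Visit rye.
      At rye: no left child.
      At rye: go right to elm.
        elm is a leaf — visit elm.
    At cedar: go right to daisy.
      daisy is a leaf — visit daisy.
  At plum: no right child.

iris, lily, plum, cedar, rye, elm, daisy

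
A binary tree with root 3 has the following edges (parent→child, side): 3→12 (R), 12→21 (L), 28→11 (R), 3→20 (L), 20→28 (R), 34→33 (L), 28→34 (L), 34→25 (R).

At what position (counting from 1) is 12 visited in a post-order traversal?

8

Post-order visits the left subtree, then the right subtree, then the node.
At 3: go left to 20.
  At 20: no left child.
  At 20: go right to 28.
    At 28: go left to 34.
      At 34: go left to 33.
        33 is a leaf — visit 33.
      At 34: go right to 25.
        25 is a leaf — visit 25.
      Visit 34.
    At 28: go right to 11.
      11 is a leaf — visit 11.
    Visit 28.
  Visit 20.
At 3: go right to 12.
  At 12: go left to 21.
    21 is a leaf — visit 21.
  At 12: no right child.
  Visit 12.
Visit 3.
Full post-order sequence: 33, 25, 34, 11, 28, 20, 21, 12, 3.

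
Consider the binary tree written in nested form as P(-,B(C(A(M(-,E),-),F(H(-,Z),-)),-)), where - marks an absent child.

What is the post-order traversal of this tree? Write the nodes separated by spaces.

E M A Z H F C B P

Post-order visits the left subtree, then the right subtree, then the node.
At P: no left child.
At P: go right to B.
  At B: go left to C.
    At C: go left to A.
      At A: go left to M.
        At M: no left child.
        At M: go right to E.
          E is a leaf — visit E.
        Visit M.
      At A: no right child.
      Visit A.
    At C: go right to F.
      At F: go left to H.
        At H: no left child.
        At H: go right to Z.
          Z is a leaf — visit Z.
        Visit H.
      At F: no right child.
      Visit F.
    Visit C.
  At B: no right child.
  Visit B.
Visit P.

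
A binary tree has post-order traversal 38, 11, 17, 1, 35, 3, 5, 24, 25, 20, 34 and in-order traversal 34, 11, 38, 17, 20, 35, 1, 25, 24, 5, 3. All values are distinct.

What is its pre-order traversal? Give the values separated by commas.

34, 20, 17, 11, 38, 25, 35, 1, 24, 5, 3

The last element of post-order is the root; it splits in-order into left and right subtrees.
Root 34: left subtree has 0 nodes { }, right has 10 {11, 38, 17, 20, 35, 1, 25, 24, 5, 3}.
  Root 20: left subtree has 3 nodes {11, 38, 17}, right has 6 {35, 1, 25, 24, 5, 3}.
    Root 17: left subtree has 2 nodes {11, 38}, right has 0 { }.
      Root 11: left subtree has 0 nodes { }, right has 1 {38}.
    Root 25: left subtree has 2 nodes {35, 1}, right has 3 {24, 5, 3}.
      Root 35: left subtree has 0 nodes { }, right has 1 {1}.
      Root 24: left subtree has 0 nodes { }, right has 2 {5, 3}.
        Root 5: left subtree has 0 nodes { }, right has 1 {3}.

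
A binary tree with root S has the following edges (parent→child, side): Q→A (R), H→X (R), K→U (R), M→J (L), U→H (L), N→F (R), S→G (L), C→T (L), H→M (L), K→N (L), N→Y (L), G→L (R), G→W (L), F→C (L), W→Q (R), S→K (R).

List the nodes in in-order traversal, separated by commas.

W, Q, A, G, L, S, Y, N, T, C, F, K, J, M, H, X, U

In-order visits the left subtree, then the node, then the right subtree.
At S: go left to G.
  At G: go left to W.
    At W: no left child.
    Visit W.
    At W: go right to Q.
      At Q: no left child.
      Visit Q.
      At Q: go right to A.
        A is a leaf — visit A.
  Visit G.
  At G: go right to L.
    L is a leaf — visit L.
Visit S.
At S: go right to K.
  At K: go left to N.
    At N: go left to Y.
      Y is a leaf — visit Y.
    Visit N.
    At N: go right to F.
      At F: go left to C.
        At C: go left to T.
          T is a leaf — visit T.
        Visit C.
        At C: no right child.
      Visit F.
      At F: no right child.
  Visit K.
  At K: go right to U.
    At U: go left to H.
      At H: go left to M.
        At M: go left to J.
          J is a leaf — visit J.
        Visit M.
        At M: no right child.
      Visit H.
      At H: go right to X.
        X is a leaf — visit X.
    Visit U.
    At U: no right child.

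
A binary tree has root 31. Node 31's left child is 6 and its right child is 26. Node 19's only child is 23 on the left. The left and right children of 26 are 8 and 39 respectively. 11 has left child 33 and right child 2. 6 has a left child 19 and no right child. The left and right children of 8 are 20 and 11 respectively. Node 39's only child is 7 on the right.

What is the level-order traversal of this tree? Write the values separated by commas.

31, 6, 26, 19, 8, 39, 23, 20, 11, 7, 33, 2

Level-order visits nodes level by level from the root, left to right within each level.
Level 0: 31
Level 1: 6, 26
Level 2: 19, 8, 39
Level 3: 23, 20, 11, 7
Level 4: 33, 2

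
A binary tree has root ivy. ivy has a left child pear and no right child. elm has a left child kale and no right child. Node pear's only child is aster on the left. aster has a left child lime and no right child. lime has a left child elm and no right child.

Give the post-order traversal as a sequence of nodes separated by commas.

kale, elm, lime, aster, pear, ivy

Post-order visits the left subtree, then the right subtree, then the node.
At ivy: go left to pear.
  At pear: go left to aster.
    At aster: go left to lime.
      At lime: go left to elm.
        At elm: go left to kale.
          kale is a leaf — visit kale.
        At elm: no right child.
        Visit elm.
      At lime: no right child.
      Visit lime.
    At aster: no right child.
    Visit aster.
  At pear: no right child.
  Visit pear.
At ivy: no right child.
Visit ivy.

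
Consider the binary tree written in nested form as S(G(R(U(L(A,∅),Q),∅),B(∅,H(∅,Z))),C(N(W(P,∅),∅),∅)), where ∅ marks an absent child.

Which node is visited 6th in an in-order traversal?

In-order visits the left subtree, then the node, then the right subtree.
At S: go left to G.
  At G: go left to R.
    At R: go left to U.
      At U: go left to L.
        At L: go left to A.
          A is a leaf — visit A.
        Visit L.
        At L: no right child.
      Visit U.
      At U: go right to Q.
        Q is a leaf — visit Q.
    Visit R.
    At R: no right child.
  Visit G.
  At G: go right to B.
    At B: no left child.
    Visit B.
    At B: go right to H.
      At H: no left child.
      Visit H.
      At H: go right to Z.
        Z is a leaf — visit Z.
Visit S.
At S: go right to C.
  At C: go left to N.
    At N: go left to W.
      At W: go left to P.
        P is a leaf — visit P.
      Visit W.
      At W: no right child.
    Visit N.
    At N: no right child.
  Visit C.
  At C: no right child.
Full in-order sequence: A, L, U, Q, R, G, B, H, Z, S, P, W, N, C.

G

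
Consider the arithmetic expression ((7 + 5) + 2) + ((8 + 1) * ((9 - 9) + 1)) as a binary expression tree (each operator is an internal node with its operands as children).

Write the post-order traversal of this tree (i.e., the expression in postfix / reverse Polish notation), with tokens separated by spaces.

7 5 + 2 + 8 1 + 9 9 - 1 + * +

Post-order on an expression tree gives postfix notation: for each operator, emit left operand, right operand, then the operator.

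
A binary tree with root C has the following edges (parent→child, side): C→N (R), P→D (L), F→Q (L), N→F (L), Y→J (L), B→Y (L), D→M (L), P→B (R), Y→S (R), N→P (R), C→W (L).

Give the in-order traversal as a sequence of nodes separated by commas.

In-order visits the left subtree, then the node, then the right subtree.
At C: go left to W.
  W is a leaf — visit W.
Visit C.
At C: go right to N.
  At N: go left to F.
    At F: go left to Q.
      Q is a leaf — visit Q.
    Visit F.
    At F: no right child.
  Visit N.
  At N: go right to P.
    At P: go left to D.
      At D: go left to M.
        M is a leaf — visit M.
      Visit D.
      At D: no right child.
    Visit P.
    At P: go right to B.
      At B: go left to Y.
        At Y: go left to J.
          J is a leaf — visit J.
        Visit Y.
        At Y: go right to S.
          S is a leaf — visit S.
      Visit B.
      At B: no right child.

W, C, Q, F, N, M, D, P, J, Y, S, B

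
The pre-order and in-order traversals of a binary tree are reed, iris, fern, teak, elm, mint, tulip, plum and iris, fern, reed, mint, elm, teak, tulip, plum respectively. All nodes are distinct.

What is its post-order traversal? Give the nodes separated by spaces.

The first element of pre-order is the root; it splits in-order into left and right subtrees.
Root reed: left subtree has 2 nodes {iris, fern}, right has 5 {mint, elm, teak, tulip, plum}.
  Root iris: left subtree has 0 nodes { }, right has 1 {fern}.
  Root teak: left subtree has 2 nodes {mint, elm}, right has 2 {tulip, plum}.
    Root elm: left subtree has 1 node {mint}, right has 0 { }.
    Root tulip: left subtree has 0 nodes { }, right has 1 {plum}.

fern iris mint elm plum tulip teak reed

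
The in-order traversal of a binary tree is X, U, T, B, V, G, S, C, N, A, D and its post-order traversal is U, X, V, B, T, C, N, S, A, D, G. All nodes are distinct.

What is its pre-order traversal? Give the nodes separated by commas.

G, T, X, U, B, V, D, A, S, N, C

The last element of post-order is the root; it splits in-order into left and right subtrees.
Root G: left subtree has 5 nodes {X, U, T, B, V}, right has 5 {S, C, N, A, D}.
  Root T: left subtree has 2 nodes {X, U}, right has 2 {B, V}.
    Root X: left subtree has 0 nodes { }, right has 1 {U}.
    Root B: left subtree has 0 nodes { }, right has 1 {V}.
  Root D: left subtree has 4 nodes {S, C, N, A}, right has 0 { }.
    Root A: left subtree has 3 nodes {S, C, N}, right has 0 { }.
      Root S: left subtree has 0 nodes { }, right has 2 {C, N}.
        Root N: left subtree has 1 node {C}, right has 0 { }.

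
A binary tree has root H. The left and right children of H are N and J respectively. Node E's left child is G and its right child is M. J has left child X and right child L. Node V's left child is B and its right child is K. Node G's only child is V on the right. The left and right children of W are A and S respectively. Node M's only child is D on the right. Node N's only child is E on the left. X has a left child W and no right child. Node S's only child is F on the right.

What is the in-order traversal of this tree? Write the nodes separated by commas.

G, B, V, K, E, M, D, N, H, A, W, S, F, X, J, L

In-order visits the left subtree, then the node, then the right subtree.
At H: go left to N.
  At N: go left to E.
    At E: go left to G.
      At G: no left child.
      Visit G.
      At G: go right to V.
        At V: go left to B.
          B is a leaf — visit B.
        Visit V.
        At V: go right to K.
          K is a leaf — visit K.
    Visit E.
    At E: go right to M.
      At M: no left child.
      Visit M.
      At M: go right to D.
        D is a leaf — visit D.
  Visit N.
  At N: no right child.
Visit H.
At H: go right to J.
  At J: go left to X.
    At X: go left to W.
      At W: go left to A.
        A is a leaf — visit A.
      Visit W.
      At W: go right to S.
        At S: no left child.
        Visit S.
        At S: go right to F.
          F is a leaf — visit F.
    Visit X.
    At X: no right child.
  Visit J.
  At J: go right to L.
    L is a leaf — visit L.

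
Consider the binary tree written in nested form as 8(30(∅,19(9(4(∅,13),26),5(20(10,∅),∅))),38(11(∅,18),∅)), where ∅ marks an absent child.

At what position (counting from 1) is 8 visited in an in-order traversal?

10

In-order visits the left subtree, then the node, then the right subtree.
At 8: go left to 30.
  At 30: no left child.
  Visit 30.
  At 30: go right to 19.
    At 19: go left to 9.
      At 9: go left to 4.
        At 4: no left child.
        Visit 4.
        At 4: go right to 13.
          13 is a leaf — visit 13.
      Visit 9.
      At 9: go right to 26.
        26 is a leaf — visit 26.
    Visit 19.
    At 19: go right to 5.
      At 5: go left to 20.
        At 20: go left to 10.
          10 is a leaf — visit 10.
        Visit 20.
        At 20: no right child.
      Visit 5.
      At 5: no right child.
Visit 8.
At 8: go right to 38.
  At 38: go left to 11.
    At 11: no left child.
    Visit 11.
    At 11: go right to 18.
      18 is a leaf — visit 18.
  Visit 38.
  At 38: no right child.
Full in-order sequence: 30, 4, 13, 9, 26, 19, 10, 20, 5, 8, 11, 18, 38.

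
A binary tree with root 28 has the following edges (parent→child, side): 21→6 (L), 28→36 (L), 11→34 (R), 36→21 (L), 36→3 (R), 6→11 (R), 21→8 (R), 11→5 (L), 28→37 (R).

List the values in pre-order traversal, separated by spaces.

Pre-order visits the node, then its left subtree, then its right subtree.
Visit 28.
At 28: go left to 36.
  Visit 36.
  At 36: go left to 21.
    Visit 21.
    At 21: go left to 6.
      Visit 6.
      At 6: no left child.
      At 6: go right to 11.
        Visit 11.
        At 11: go left to 5.
          5 is a leaf — visit 5.
        At 11: go right to 34.
          34 is a leaf — visit 34.
    At 21: go right to 8.
      8 is a leaf — visit 8.
  At 36: go right to 3.
    3 is a leaf — visit 3.
At 28: go right to 37.
  37 is a leaf — visit 37.

28 36 21 6 11 5 34 8 3 37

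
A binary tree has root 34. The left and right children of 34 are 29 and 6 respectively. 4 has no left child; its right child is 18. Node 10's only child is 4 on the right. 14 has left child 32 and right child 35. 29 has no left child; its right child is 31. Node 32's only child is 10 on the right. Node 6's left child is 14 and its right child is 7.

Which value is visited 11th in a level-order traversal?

18

Level-order visits nodes level by level from the root, left to right within each level.
Level 0: 34
Level 1: 29, 6
Level 2: 31, 14, 7
Level 3: 32, 35
Level 4: 10
Level 5: 4
Level 6: 18
Full level-order sequence: 34, 29, 6, 31, 14, 7, 32, 35, 10, 4, 18.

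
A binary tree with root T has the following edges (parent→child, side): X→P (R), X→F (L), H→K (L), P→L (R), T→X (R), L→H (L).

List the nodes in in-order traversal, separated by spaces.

In-order visits the left subtree, then the node, then the right subtree.
At T: no left child.
Visit T.
At T: go right to X.
  At X: go left to F.
    F is a leaf — visit F.
  Visit X.
  At X: go right to P.
    At P: no left child.
    Visit P.
    At P: go right to L.
      At L: go left to H.
        At H: go left to K.
          K is a leaf — visit K.
        Visit H.
        At H: no right child.
      Visit L.
      At L: no right child.

T F X P K H L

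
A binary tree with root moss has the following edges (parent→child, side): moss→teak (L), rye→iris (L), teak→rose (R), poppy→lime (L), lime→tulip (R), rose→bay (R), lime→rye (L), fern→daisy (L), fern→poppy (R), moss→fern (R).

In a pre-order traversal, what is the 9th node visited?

Pre-order visits the node, then its left subtree, then its right subtree.
Visit moss.
At moss: go left to teak.
  Visit teak.
  At teak: no left child.
  At teak: go right to rose.
    Visit rose.
    At rose: no left child.
    At rose: go right to bay.
      bay is a leaf — visit bay.
At moss: go right to fern.
  Visit fern.
  At fern: go left to daisy.
    daisy is a leaf — visit daisy.
  At fern: go right to poppy.
    Visit poppy.
    At poppy: go left to lime.
      Visit lime.
      At lime: go left to rye.
        Visit rye.
        At rye: go left to iris.
          iris is a leaf — visit iris.
        At rye: no right child.
      At lime: go right to tulip.
        tulip is a leaf — visit tulip.
    At poppy: no right child.
Full pre-order sequence: moss, teak, rose, bay, fern, daisy, poppy, lime, rye, iris, tulip.

rye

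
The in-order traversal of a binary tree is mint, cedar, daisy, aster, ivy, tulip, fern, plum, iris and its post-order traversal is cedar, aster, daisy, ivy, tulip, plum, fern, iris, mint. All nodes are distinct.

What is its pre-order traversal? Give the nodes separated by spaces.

The last element of post-order is the root; it splits in-order into left and right subtrees.
Root mint: left subtree has 0 nodes { }, right has 8 {cedar, daisy, aster, ivy, tulip, fern, plum, iris}.
  Root iris: left subtree has 7 nodes {cedar, daisy, aster, ivy, tulip, fern, plum}, right has 0 { }.
    Root fern: left subtree has 5 nodes {cedar, daisy, aster, ivy, tulip}, right has 1 {plum}.
      Root tulip: left subtree has 4 nodes {cedar, daisy, aster, ivy}, right has 0 { }.
        Root ivy: left subtree has 3 nodes {cedar, daisy, aster}, right has 0 { }.
          Root daisy: left subtree has 1 node {cedar}, right has 1 {aster}.

mint iris fern tulip ivy daisy cedar aster plum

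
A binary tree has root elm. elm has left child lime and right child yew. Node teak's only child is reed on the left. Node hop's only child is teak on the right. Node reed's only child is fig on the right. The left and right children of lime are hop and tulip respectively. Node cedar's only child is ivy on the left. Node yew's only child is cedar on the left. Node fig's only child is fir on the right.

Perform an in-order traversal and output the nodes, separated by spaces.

In-order visits the left subtree, then the node, then the right subtree.
At elm: go left to lime.
  At lime: go left to hop.
    At hop: no left child.
    Visit hop.
    At hop: go right to teak.
      At teak: go left to reed.
        At reed: no left child.
        Visit reed.
        At reed: go right to fig.
          At fig: no left child.
          Visit fig.
          At fig: go right to fir.
            fir is a leaf — visit fir.
      Visit teak.
      At teak: no right child.
  Visit lime.
  At lime: go right to tulip.
    tulip is a leaf — visit tulip.
Visit elm.
At elm: go right to yew.
  At yew: go left to cedar.
    At cedar: go left to ivy.
      ivy is a leaf — visit ivy.
    Visit cedar.
    At cedar: no right child.
  Visit yew.
  At yew: no right child.

hop reed fig fir teak lime tulip elm ivy cedar yew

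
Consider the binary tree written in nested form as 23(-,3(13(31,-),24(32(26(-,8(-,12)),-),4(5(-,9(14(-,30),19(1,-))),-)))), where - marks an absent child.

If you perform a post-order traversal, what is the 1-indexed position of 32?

Post-order visits the left subtree, then the right subtree, then the node.
At 23: no left child.
At 23: go right to 3.
  At 3: go left to 13.
    At 13: go left to 31.
      31 is a leaf — visit 31.
    At 13: no right child.
    Visit 13.
  At 3: go right to 24.
    At 24: go left to 32.
      At 32: go left to 26.
        At 26: no left child.
        At 26: go right to 8.
          At 8: no left child.
          At 8: go right to 12.
            12 is a leaf — visit 12.
          Visit 8.
        Visit 26.
      At 32: no right child.
      Visit 32.
    At 24: go right to 4.
      At 4: go left to 5.
        At 5: no left child.
        At 5: go right to 9.
          At 9: go left to 14.
            At 14: no left child.
            At 14: go right to 30.
              30 is a leaf — visit 30.
            Visit 14.
          At 9: go right to 19.
            At 19: go left to 1.
              1 is a leaf — visit 1.
            At 19: no right child.
            Visit 19.
          Visit 9.
        Visit 5.
      At 4: no right child.
      Visit 4.
    Visit 24.
  Visit 3.
Visit 23.
Full post-order sequence: 31, 13, 12, 8, 26, 32, 30, 14, 1, 19, 9, 5, 4, 24, 3, 23.

6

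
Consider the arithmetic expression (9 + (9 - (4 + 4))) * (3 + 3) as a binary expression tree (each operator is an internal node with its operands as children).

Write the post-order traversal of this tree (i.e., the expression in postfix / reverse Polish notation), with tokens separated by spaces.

9 9 4 4 + - + 3 3 + *

Post-order on an expression tree gives postfix notation: for each operator, emit left operand, right operand, then the operator.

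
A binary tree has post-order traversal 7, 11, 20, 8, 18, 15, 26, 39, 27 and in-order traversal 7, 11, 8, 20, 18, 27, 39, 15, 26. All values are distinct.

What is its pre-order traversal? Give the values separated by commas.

The last element of post-order is the root; it splits in-order into left and right subtrees.
Root 27: left subtree has 5 nodes {7, 11, 8, 20, 18}, right has 3 {39, 15, 26}.
  Root 18: left subtree has 4 nodes {7, 11, 8, 20}, right has 0 { }.
    Root 8: left subtree has 2 nodes {7, 11}, right has 1 {20}.
      Root 11: left subtree has 1 node {7}, right has 0 { }.
  Root 39: left subtree has 0 nodes { }, right has 2 {15, 26}.
    Root 26: left subtree has 1 node {15}, right has 0 { }.

27, 18, 8, 11, 7, 20, 39, 26, 15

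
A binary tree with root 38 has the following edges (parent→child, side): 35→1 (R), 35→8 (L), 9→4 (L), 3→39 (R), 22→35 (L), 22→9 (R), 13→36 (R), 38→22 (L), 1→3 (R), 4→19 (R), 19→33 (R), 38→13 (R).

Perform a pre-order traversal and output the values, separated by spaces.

38 22 35 8 1 3 39 9 4 19 33 13 36

Pre-order visits the node, then its left subtree, then its right subtree.
Visit 38.
At 38: go left to 22.
  Visit 22.
  At 22: go left to 35.
    Visit 35.
    At 35: go left to 8.
      8 is a leaf — visit 8.
    At 35: go right to 1.
      Visit 1.
      At 1: no left child.
      At 1: go right to 3.
        Visit 3.
        At 3: no left child.
        At 3: go right to 39.
          39 is a leaf — visit 39.
  At 22: go right to 9.
    Visit 9.
    At 9: go left to 4.
      Visit 4.
      At 4: no left child.
      At 4: go right to 19.
        Visit 19.
        At 19: no left child.
        At 19: go right to 33.
          33 is a leaf — visit 33.
    At 9: no right child.
At 38: go right to 13.
  Visit 13.
  At 13: no left child.
  At 13: go right to 36.
    36 is a leaf — visit 36.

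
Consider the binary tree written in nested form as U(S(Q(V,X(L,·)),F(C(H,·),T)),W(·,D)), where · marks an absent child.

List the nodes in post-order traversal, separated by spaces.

Post-order visits the left subtree, then the right subtree, then the node.
At U: go left to S.
  At S: go left to Q.
    At Q: go left to V.
      V is a leaf — visit V.
    At Q: go right to X.
      At X: go left to L.
        L is a leaf — visit L.
      At X: no right child.
      Visit X.
    Visit Q.
  At S: go right to F.
    At F: go left to C.
      At C: go left to H.
        H is a leaf — visit H.
      At C: no right child.
      Visit C.
    At F: go right to T.
      T is a leaf — visit T.
    Visit F.
  Visit S.
At U: go right to W.
  At W: no left child.
  At W: go right to D.
    D is a leaf — visit D.
  Visit W.
Visit U.

V L X Q H C T F S D W U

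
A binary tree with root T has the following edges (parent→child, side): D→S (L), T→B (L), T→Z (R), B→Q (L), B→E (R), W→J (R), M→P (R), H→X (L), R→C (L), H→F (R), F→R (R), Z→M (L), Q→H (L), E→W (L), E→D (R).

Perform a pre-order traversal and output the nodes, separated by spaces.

T B Q H X F R C E W J D S Z M P

Pre-order visits the node, then its left subtree, then its right subtree.
Visit T.
At T: go left to B.
  Visit B.
  At B: go left to Q.
    Visit Q.
    At Q: go left to H.
      Visit H.
      At H: go left to X.
        X is a leaf — visit X.
      At H: go right to F.
        Visit F.
        At F: no left child.
        At F: go right to R.
          Visit R.
          At R: go left to C.
            C is a leaf — visit C.
          At R: no right child.
    At Q: no right child.
  At B: go right to E.
    Visit E.
    At E: go left to W.
      Visit W.
      At W: no left child.
      At W: go right to J.
        J is a leaf — visit J.
    At E: go right to D.
      Visit D.
      At D: go left to S.
        S is a leaf — visit S.
      At D: no right child.
At T: go right to Z.
  Visit Z.
  At Z: go left to M.
    Visit M.
    At M: no left child.
    At M: go right to P.
      P is a leaf — visit P.
  At Z: no right child.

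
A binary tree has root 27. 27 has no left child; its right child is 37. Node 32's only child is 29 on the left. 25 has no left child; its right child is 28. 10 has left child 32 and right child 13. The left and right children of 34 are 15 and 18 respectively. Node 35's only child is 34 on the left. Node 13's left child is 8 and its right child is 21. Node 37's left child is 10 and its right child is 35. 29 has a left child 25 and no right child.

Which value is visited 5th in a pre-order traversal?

Pre-order visits the node, then its left subtree, then its right subtree.
Visit 27.
At 27: no left child.
At 27: go right to 37.
  Visit 37.
  At 37: go left to 10.
    Visit 10.
    At 10: go left to 32.
      Visit 32.
      At 32: go left to 29.
        Visit 29.
        At 29: go left to 25.
          Visit 25.
          At 25: no left child.
          At 25: go right to 28.
            28 is a leaf — visit 28.
        At 29: no right child.
      At 32: no right child.
    At 10: go right to 13.
      Visit 13.
      At 13: go left to 8.
        8 is a leaf — visit 8.
      At 13: go right to 21.
        21 is a leaf — visit 21.
  At 37: go right to 35.
    Visit 35.
    At 35: go left to 34.
      Visit 34.
      At 34: go left to 15.
        15 is a leaf — visit 15.
      At 34: go right to 18.
        18 is a leaf — visit 18.
    At 35: no right child.
Full pre-order sequence: 27, 37, 10, 32, 29, 25, 28, 13, 8, 21, 35, 34, 15, 18.

29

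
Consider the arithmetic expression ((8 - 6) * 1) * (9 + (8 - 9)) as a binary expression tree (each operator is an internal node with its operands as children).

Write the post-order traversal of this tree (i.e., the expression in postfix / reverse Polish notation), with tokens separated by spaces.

8 6 - 1 * 9 8 9 - + *

Post-order on an expression tree gives postfix notation: for each operator, emit left operand, right operand, then the operator.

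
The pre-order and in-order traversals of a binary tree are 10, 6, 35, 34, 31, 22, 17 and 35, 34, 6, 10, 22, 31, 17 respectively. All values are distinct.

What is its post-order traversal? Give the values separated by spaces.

34 35 6 22 17 31 10

The first element of pre-order is the root; it splits in-order into left and right subtrees.
Root 10: left subtree has 3 nodes {35, 34, 6}, right has 3 {22, 31, 17}.
  Root 6: left subtree has 2 nodes {35, 34}, right has 0 { }.
    Root 35: left subtree has 0 nodes { }, right has 1 {34}.
  Root 31: left subtree has 1 node {22}, right has 1 {17}.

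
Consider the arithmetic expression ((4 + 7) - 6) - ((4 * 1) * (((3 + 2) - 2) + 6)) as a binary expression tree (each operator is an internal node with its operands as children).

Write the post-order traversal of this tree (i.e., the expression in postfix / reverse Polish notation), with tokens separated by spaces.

4 7 + 6 - 4 1 * 3 2 + 2 - 6 + * -

Post-order on an expression tree gives postfix notation: for each operator, emit left operand, right operand, then the operator.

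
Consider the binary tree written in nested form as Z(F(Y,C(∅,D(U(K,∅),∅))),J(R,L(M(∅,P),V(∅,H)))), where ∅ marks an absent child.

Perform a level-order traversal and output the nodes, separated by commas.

Level-order visits nodes level by level from the root, left to right within each level.
Level 0: Z
Level 1: F, J
Level 2: Y, C, R, L
Level 3: D, M, V
Level 4: U, P, H
Level 5: K

Z, F, J, Y, C, R, L, D, M, V, U, P, H, K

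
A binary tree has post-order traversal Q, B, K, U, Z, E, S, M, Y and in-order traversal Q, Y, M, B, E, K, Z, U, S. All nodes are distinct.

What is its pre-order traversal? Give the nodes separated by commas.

The last element of post-order is the root; it splits in-order into left and right subtrees.
Root Y: left subtree has 1 node {Q}, right has 7 {M, B, E, K, Z, U, S}.
  Root M: left subtree has 0 nodes { }, right has 6 {B, E, K, Z, U, S}.
    Root S: left subtree has 5 nodes {B, E, K, Z, U}, right has 0 { }.
      Root E: left subtree has 1 node {B}, right has 3 {K, Z, U}.
        Root Z: left subtree has 1 node {K}, right has 1 {U}.

Y, Q, M, S, E, B, Z, K, U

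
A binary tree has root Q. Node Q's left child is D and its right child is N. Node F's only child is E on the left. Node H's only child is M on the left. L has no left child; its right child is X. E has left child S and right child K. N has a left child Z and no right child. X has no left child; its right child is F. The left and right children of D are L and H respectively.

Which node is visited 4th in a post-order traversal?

Post-order visits the left subtree, then the right subtree, then the node.
At Q: go left to D.
  At D: go left to L.
    At L: no left child.
    At L: go right to X.
      At X: no left child.
      At X: go right to F.
        At F: go left to E.
          At E: go left to S.
            S is a leaf — visit S.
          At E: go right to K.
            K is a leaf — visit K.
          Visit E.
        At F: no right child.
        Visit F.
      Visit X.
    Visit L.
  At D: go right to H.
    At H: go left to M.
      M is a leaf — visit M.
    At H: no right child.
    Visit H.
  Visit D.
At Q: go right to N.
  At N: go left to Z.
    Z is a leaf — visit Z.
  At N: no right child.
  Visit N.
Visit Q.
Full post-order sequence: S, K, E, F, X, L, M, H, D, Z, N, Q.

F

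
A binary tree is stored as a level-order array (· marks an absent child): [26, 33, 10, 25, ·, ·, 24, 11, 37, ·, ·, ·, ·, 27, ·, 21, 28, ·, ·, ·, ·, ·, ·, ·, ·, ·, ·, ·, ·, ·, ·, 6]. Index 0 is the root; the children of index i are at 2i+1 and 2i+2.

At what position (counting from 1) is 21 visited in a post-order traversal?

2

Post-order visits the left subtree, then the right subtree, then the node.
At 26: go left to 33.
  At 33: go left to 25.
    At 25: go left to 11.
      At 11: go left to 21.
        At 21: go left to 6.
          6 is a leaf — visit 6.
        At 21: no right child.
        Visit 21.
      At 11: go right to 28.
        28 is a leaf — visit 28.
      Visit 11.
    At 25: go right to 37.
      37 is a leaf — visit 37.
    Visit 25.
  At 33: no right child.
  Visit 33.
At 26: go right to 10.
  At 10: no left child.
  At 10: go right to 24.
    At 24: go left to 27.
      27 is a leaf — visit 27.
    At 24: no right child.
    Visit 24.
  Visit 10.
Visit 26.
Full post-order sequence: 6, 21, 28, 11, 37, 25, 33, 27, 24, 10, 26.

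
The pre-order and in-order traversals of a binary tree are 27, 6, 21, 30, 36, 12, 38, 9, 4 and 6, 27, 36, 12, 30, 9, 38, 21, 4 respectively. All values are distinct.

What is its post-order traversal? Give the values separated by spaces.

The first element of pre-order is the root; it splits in-order into left and right subtrees.
Root 27: left subtree has 1 node {6}, right has 7 {36, 12, 30, 9, 38, 21, 4}.
  Root 21: left subtree has 5 nodes {36, 12, 30, 9, 38}, right has 1 {4}.
    Root 30: left subtree has 2 nodes {36, 12}, right has 2 {9, 38}.
      Root 36: left subtree has 0 nodes { }, right has 1 {12}.
      Root 38: left subtree has 1 node {9}, right has 0 { }.

6 12 36 9 38 30 4 21 27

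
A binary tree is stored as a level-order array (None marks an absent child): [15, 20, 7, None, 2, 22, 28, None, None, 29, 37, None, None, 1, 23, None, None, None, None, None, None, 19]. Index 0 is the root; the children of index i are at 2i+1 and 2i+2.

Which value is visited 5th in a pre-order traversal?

37

Pre-order visits the node, then its left subtree, then its right subtree.
Visit 15.
At 15: go left to 20.
  Visit 20.
  At 20: no left child.
  At 20: go right to 2.
    Visit 2.
    At 2: go left to 29.
      29 is a leaf — visit 29.
    At 2: go right to 37.
      Visit 37.
      At 37: go left to 19.
        19 is a leaf — visit 19.
      At 37: no right child.
At 15: go right to 7.
  Visit 7.
  At 7: go left to 22.
    22 is a leaf — visit 22.
  At 7: go right to 28.
    Visit 28.
    At 28: go left to 1.
      1 is a leaf — visit 1.
    At 28: go right to 23.
      23 is a leaf — visit 23.
Full pre-order sequence: 15, 20, 2, 29, 37, 19, 7, 22, 28, 1, 23.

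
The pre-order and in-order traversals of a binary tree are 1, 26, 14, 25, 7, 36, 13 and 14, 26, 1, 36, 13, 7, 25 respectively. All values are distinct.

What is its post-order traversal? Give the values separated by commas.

The first element of pre-order is the root; it splits in-order into left and right subtrees.
Root 1: left subtree has 2 nodes {14, 26}, right has 4 {36, 13, 7, 25}.
  Root 26: left subtree has 1 node {14}, right has 0 { }.
  Root 25: left subtree has 3 nodes {36, 13, 7}, right has 0 { }.
    Root 7: left subtree has 2 nodes {36, 13}, right has 0 { }.
      Root 36: left subtree has 0 nodes { }, right has 1 {13}.

14, 26, 13, 36, 7, 25, 1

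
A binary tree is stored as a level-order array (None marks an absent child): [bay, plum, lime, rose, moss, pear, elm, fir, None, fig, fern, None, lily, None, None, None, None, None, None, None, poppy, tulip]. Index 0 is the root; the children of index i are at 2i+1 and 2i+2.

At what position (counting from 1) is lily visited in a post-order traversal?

Post-order visits the left subtree, then the right subtree, then the node.
At bay: go left to plum.
  At plum: go left to rose.
    At rose: go left to fir.
      fir is a leaf — visit fir.
    At rose: no right child.
    Visit rose.
  At plum: go right to moss.
    At moss: go left to fig.
      At fig: no left child.
      At fig: go right to poppy.
        poppy is a leaf — visit poppy.
      Visit fig.
    At moss: go right to fern.
      At fern: go left to tulip.
        tulip is a leaf — visit tulip.
      At fern: no right child.
      Visit fern.
    Visit moss.
  Visit plum.
At bay: go right to lime.
  At lime: go left to pear.
    At pear: no left child.
    At pear: go right to lily.
      lily is a leaf — visit lily.
    Visit pear.
  At lime: go right to elm.
    elm is a leaf — visit elm.
  Visit lime.
Visit bay.
Full post-order sequence: fir, rose, poppy, fig, tulip, fern, moss, plum, lily, pear, elm, lime, bay.

9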